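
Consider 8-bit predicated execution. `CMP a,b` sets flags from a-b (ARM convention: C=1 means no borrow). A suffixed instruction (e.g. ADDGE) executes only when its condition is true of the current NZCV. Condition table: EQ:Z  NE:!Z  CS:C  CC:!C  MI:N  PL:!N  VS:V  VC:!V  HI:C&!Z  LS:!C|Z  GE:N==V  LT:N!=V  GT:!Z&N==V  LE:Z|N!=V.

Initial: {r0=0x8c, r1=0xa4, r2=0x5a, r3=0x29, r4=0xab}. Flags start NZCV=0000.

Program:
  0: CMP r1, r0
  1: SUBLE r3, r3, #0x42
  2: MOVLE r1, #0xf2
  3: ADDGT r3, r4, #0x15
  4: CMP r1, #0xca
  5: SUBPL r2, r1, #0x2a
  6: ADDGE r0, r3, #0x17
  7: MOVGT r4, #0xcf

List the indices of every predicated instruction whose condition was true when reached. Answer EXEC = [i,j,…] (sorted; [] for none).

EXEC = [3]

0: ✓ CMP  NZCV=0010
1: · SUBLE
2: · MOVLE
3: ✓ ADDGT  r3←0xc0
4: ✓ CMP  NZCV=1000
5: · SUBPL
6: · ADDGE
7: · MOVGT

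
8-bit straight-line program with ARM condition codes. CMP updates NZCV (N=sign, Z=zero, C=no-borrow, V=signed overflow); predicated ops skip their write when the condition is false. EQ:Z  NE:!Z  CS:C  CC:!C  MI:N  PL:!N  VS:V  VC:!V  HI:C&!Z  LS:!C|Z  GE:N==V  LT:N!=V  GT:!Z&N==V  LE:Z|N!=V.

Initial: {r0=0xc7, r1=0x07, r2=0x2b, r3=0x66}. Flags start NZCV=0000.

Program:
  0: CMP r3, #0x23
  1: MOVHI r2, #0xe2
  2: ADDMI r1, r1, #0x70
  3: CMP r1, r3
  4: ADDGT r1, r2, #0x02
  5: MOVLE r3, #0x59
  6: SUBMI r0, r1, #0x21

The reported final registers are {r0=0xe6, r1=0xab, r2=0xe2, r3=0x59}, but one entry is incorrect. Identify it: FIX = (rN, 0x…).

[0] flags=0010 → (cmp)
[1] flags=0010 HI?T → r2=0xe2
[2] flags=0010 MI?F → skip
[3] flags=1000 → (cmp)
[4] flags=1000 GT?F → skip
[5] flags=1000 LE?T → r3=0x59
[6] flags=1000 MI?T → r0=0xe6

FIX = (r1, 0x07)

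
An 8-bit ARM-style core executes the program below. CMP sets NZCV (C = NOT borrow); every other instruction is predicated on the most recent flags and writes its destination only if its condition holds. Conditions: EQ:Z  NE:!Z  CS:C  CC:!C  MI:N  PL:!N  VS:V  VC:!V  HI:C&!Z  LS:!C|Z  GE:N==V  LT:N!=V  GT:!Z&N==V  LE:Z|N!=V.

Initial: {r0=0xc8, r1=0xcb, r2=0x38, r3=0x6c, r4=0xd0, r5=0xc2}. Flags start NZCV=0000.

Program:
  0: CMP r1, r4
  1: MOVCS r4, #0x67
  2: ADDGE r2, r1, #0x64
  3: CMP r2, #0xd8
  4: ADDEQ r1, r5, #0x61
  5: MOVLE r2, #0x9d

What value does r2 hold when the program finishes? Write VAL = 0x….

0: ✓ CMP  NZCV=1000
1: · MOVCS
2: · ADDGE
3: ✓ CMP  NZCV=0000
4: · ADDEQ
5: · MOVLE

VAL = 0x38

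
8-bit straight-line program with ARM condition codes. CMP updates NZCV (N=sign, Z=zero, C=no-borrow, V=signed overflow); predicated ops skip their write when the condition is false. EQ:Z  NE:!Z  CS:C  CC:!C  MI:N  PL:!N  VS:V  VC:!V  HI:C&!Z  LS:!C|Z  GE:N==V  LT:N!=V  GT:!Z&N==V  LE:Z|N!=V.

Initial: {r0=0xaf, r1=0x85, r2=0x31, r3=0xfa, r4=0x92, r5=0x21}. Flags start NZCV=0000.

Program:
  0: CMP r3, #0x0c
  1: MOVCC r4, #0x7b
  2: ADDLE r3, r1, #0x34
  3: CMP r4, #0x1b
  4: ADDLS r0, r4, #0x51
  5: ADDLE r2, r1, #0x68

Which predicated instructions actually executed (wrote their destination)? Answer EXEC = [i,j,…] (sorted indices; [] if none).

0: ✓ CMP  NZCV=1010
1: · MOVCC
2: ✓ ADDLE  r3←0xb9
3: ✓ CMP  NZCV=0011
4: · ADDLS
5: ✓ ADDLE  r2←0xed

EXEC = [2,5]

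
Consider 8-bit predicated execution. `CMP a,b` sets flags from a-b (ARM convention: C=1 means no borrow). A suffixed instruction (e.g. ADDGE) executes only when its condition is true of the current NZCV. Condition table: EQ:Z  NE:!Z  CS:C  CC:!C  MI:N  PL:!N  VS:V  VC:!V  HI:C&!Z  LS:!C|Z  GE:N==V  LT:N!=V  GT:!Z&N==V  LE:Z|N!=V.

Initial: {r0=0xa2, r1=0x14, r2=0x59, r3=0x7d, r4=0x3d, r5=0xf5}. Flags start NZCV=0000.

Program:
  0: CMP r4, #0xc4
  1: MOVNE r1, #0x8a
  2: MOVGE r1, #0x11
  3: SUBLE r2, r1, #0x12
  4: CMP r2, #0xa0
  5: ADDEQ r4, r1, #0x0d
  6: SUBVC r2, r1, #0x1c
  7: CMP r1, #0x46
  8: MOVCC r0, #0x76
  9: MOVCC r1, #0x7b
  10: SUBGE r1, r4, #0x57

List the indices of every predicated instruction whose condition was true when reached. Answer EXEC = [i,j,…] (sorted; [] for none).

EXEC = [1,2,8,9]

0: ✓ CMP  NZCV=0000
1: ✓ MOVNE  r1←0x8a
2: ✓ MOVGE  r1←0x11
3: · SUBLE
4: ✓ CMP  NZCV=1001
5: · ADDEQ
6: · SUBVC
7: ✓ CMP  NZCV=1000
8: ✓ MOVCC  r0←0x76
9: ✓ MOVCC  r1←0x7b
10: · SUBGE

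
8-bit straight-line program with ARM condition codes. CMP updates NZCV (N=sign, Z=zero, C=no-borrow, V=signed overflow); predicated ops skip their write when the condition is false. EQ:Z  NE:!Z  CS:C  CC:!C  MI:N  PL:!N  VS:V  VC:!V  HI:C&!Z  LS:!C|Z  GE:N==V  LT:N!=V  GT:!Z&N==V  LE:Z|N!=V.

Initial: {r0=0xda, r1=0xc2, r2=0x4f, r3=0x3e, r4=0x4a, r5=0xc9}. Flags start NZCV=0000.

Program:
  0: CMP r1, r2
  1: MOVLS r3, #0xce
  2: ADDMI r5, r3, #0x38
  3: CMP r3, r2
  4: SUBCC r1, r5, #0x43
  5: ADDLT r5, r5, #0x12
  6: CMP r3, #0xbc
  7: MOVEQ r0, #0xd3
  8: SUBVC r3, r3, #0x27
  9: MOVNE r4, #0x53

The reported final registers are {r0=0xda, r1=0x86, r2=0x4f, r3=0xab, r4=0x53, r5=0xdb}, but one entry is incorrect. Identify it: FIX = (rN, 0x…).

[0] flags=0011 → (cmp)
[1] flags=0011 LS?F → skip
[2] flags=0011 MI?F → skip
[3] flags=1000 → (cmp)
[4] flags=1000 CC?T → r1=0x86
[5] flags=1000 LT?T → r5=0xdb
[6] flags=1001 → (cmp)
[7] flags=1001 EQ?F → skip
[8] flags=1001 VC?F → skip
[9] flags=1001 NE?T → r4=0x53

FIX = (r3, 0x3e)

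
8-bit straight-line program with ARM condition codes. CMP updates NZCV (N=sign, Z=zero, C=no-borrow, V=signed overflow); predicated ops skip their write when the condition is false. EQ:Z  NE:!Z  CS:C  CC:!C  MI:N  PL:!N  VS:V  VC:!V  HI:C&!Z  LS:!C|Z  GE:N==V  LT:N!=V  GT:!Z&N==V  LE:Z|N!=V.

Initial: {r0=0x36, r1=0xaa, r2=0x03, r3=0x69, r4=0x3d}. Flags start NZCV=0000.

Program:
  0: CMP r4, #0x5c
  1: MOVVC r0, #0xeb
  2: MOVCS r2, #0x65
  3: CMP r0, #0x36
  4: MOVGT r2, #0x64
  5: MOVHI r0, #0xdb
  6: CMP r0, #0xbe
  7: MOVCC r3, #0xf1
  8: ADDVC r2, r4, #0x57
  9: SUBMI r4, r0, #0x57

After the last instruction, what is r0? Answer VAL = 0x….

0: ✓ CMP  NZCV=1000
1: ✓ MOVVC  r0←0xeb
2: · MOVCS
3: ✓ CMP  NZCV=1010
4: · MOVGT
5: ✓ MOVHI  r0←0xdb
6: ✓ CMP  NZCV=0010
7: · MOVCC
8: ✓ ADDVC  r2←0x94
9: · SUBMI

VAL = 0xdb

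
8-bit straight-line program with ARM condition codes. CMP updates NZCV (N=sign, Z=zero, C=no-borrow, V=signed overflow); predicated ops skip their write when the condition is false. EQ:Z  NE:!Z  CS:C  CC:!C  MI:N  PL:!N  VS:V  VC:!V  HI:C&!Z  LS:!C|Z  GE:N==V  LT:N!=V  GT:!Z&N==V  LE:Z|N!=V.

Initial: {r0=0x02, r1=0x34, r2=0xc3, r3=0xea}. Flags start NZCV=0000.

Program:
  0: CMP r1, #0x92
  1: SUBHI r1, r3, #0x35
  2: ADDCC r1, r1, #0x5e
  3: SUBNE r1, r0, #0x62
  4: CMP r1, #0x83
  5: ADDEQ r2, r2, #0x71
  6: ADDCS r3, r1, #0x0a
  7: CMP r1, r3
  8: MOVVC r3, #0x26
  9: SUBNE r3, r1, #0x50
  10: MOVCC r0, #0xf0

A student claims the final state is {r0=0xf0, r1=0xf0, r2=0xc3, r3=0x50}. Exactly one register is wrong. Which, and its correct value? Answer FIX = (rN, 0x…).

FIX = (r1, 0xa0)

[0] flags=1001 → (cmp)
[1] flags=1001 HI?F → skip
[2] flags=1001 CC?T → r1=0x92
[3] flags=1001 NE?T → r1=0xa0
[4] flags=0010 → (cmp)
[5] flags=0010 EQ?F → skip
[6] flags=0010 CS?T → r3=0xaa
[7] flags=1000 → (cmp)
[8] flags=1000 VC?T → r3=0x26
[9] flags=1000 NE?T → r3=0x50
[10] flags=1000 CC?T → r0=0xf0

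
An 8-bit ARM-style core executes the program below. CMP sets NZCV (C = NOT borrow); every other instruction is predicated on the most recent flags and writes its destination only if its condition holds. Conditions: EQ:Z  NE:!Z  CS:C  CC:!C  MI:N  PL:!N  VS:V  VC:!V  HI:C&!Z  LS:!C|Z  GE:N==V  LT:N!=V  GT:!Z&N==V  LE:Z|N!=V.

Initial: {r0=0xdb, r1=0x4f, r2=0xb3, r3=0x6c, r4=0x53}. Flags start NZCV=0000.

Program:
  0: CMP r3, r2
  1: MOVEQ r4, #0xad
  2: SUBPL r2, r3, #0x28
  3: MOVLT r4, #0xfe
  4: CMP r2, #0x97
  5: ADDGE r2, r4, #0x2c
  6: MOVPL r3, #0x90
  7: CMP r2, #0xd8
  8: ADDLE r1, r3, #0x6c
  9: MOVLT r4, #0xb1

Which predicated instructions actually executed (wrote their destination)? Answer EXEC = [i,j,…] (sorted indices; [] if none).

[0] flags=1001 → (cmp)
[1] flags=1001 EQ?F → skip
[2] flags=1001 PL?F → skip
[3] flags=1001 LT?F → skip
[4] flags=0010 → (cmp)
[5] flags=0010 GE?T → r2=0x7f
[6] flags=0010 PL?T → r3=0x90
[7] flags=1001 → (cmp)
[8] flags=1001 LE?F → skip
[9] flags=1001 LT?F → skip

EXEC = [5,6]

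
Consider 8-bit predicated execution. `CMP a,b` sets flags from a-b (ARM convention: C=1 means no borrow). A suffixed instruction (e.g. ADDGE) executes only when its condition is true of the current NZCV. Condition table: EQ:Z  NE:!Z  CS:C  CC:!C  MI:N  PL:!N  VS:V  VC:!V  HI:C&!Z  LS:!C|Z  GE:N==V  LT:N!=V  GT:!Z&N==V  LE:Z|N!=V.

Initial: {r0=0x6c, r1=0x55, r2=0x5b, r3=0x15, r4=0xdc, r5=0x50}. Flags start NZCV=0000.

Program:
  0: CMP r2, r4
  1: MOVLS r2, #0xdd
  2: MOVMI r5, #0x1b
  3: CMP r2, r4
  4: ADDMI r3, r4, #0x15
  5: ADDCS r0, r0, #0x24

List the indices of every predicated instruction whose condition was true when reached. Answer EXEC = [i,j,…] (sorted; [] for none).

EXEC = [1,5]

0: ✓ CMP  NZCV=0000
1: ✓ MOVLS  r2←0xdd
2: · MOVMI
3: ✓ CMP  NZCV=0010
4: · ADDMI
5: ✓ ADDCS  r0←0x90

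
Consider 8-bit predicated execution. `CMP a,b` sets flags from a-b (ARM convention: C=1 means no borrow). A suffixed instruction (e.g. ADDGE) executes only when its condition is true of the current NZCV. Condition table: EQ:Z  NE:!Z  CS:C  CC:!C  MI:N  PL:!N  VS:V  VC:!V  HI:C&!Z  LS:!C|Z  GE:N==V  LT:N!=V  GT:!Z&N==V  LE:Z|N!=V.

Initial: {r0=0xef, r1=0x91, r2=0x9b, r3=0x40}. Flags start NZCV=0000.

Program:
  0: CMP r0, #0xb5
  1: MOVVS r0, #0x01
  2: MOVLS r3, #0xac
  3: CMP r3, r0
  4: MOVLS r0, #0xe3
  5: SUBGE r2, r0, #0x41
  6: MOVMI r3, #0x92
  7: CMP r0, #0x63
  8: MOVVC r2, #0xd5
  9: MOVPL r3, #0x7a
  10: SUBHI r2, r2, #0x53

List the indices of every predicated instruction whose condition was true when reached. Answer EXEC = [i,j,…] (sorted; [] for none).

[0] flags=0010 → (cmp)
[1] flags=0010 VS?F → skip
[2] flags=0010 LS?F → skip
[3] flags=0000 → (cmp)
[4] flags=0000 LS?T → r0=0xe3
[5] flags=0000 GE?T → r2=0xa2
[6] flags=0000 MI?F → skip
[7] flags=1010 → (cmp)
[8] flags=1010 VC?T → r2=0xd5
[9] flags=1010 PL?F → skip
[10] flags=1010 HI?T → r2=0x82

EXEC = [4,5,8,10]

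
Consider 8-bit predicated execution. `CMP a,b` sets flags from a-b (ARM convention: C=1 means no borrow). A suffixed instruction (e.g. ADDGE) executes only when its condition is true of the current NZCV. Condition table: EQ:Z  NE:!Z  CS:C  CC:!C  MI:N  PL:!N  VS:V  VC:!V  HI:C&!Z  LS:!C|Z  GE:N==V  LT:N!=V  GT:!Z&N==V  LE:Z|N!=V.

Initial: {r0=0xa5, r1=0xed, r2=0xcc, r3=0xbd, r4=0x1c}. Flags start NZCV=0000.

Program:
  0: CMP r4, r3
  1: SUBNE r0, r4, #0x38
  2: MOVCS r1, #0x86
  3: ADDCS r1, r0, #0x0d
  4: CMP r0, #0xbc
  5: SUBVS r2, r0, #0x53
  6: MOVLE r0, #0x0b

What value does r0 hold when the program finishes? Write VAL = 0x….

[0] flags=0000 → (cmp)
[1] flags=0000 NE?T → r0=0xe4
[2] flags=0000 CS?F → skip
[3] flags=0000 CS?F → skip
[4] flags=0010 → (cmp)
[5] flags=0010 VS?F → skip
[6] flags=0010 LE?F → skip

VAL = 0xe4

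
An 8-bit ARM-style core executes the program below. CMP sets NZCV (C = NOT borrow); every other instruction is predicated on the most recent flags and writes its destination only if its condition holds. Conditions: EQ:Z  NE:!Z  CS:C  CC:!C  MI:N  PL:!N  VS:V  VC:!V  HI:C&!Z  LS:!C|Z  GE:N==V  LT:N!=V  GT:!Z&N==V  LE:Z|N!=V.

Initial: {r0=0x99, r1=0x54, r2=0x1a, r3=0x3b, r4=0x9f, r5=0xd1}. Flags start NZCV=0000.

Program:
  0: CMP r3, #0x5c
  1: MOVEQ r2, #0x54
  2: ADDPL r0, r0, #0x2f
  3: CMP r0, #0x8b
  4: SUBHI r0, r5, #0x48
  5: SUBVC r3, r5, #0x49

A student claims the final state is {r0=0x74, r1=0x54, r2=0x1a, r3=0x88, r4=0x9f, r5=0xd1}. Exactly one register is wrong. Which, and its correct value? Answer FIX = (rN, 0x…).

0: ✓ CMP  NZCV=1000
1: · MOVEQ
2: · ADDPL
3: ✓ CMP  NZCV=0010
4: ✓ SUBHI  r0←0x89
5: ✓ SUBVC  r3←0x88

FIX = (r0, 0x89)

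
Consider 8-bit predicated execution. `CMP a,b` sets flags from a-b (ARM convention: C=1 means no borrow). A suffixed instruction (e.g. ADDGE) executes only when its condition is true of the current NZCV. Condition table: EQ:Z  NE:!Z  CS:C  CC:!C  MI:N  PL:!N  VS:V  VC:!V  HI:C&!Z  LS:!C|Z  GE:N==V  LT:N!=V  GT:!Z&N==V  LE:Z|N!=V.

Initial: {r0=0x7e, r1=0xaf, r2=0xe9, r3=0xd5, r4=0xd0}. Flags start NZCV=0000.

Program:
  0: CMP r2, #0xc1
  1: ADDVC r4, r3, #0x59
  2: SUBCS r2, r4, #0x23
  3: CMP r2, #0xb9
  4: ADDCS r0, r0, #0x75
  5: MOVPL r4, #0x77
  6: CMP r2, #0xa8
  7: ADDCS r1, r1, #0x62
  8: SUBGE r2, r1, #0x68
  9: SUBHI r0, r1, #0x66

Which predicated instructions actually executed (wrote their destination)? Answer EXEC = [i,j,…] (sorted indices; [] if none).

EXEC = [1,2,5,8]

[0] flags=0010 → (cmp)
[1] flags=0010 VC?T → r4=0x2e
[2] flags=0010 CS?T → r2=0x0b
[3] flags=0000 → (cmp)
[4] flags=0000 CS?F → skip
[5] flags=0000 PL?T → r4=0x77
[6] flags=0000 → (cmp)
[7] flags=0000 CS?F → skip
[8] flags=0000 GE?T → r2=0x47
[9] flags=0000 HI?F → skip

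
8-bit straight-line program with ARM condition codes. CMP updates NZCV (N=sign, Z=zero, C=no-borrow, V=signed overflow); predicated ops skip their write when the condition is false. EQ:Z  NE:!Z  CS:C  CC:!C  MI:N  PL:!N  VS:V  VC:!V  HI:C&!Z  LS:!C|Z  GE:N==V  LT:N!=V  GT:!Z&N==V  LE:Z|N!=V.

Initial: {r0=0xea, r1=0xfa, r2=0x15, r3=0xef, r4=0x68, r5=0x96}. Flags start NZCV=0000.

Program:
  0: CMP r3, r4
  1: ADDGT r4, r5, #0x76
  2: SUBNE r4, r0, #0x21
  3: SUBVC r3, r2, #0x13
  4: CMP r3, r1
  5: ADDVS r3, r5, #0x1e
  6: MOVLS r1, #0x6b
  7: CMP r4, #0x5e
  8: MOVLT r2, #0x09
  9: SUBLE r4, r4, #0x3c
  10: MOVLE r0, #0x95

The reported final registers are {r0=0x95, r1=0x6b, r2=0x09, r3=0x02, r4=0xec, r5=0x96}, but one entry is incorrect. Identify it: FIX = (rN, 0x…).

0: ✓ CMP  NZCV=1010
1: · ADDGT
2: ✓ SUBNE  r4←0xc9
3: ✓ SUBVC  r3←0x02
4: ✓ CMP  NZCV=0000
5: · ADDVS
6: ✓ MOVLS  r1←0x6b
7: ✓ CMP  NZCV=0011
8: ✓ MOVLT  r2←0x09
9: ✓ SUBLE  r4←0x8d
10: ✓ MOVLE  r0←0x95

FIX = (r4, 0x8d)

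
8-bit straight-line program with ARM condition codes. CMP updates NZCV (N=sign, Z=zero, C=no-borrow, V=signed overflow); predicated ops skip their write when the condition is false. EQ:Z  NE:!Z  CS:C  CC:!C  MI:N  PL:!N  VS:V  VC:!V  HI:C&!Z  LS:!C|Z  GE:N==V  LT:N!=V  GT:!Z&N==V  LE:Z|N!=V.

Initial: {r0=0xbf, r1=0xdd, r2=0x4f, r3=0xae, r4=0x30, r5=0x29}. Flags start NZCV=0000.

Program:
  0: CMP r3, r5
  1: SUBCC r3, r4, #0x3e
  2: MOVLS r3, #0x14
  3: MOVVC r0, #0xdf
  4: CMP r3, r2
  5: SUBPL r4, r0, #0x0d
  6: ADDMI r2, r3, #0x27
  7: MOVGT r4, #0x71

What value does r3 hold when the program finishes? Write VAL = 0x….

VAL = 0xae

[0] flags=1010 → (cmp)
[1] flags=1010 CC?F → skip
[2] flags=1010 LS?F → skip
[3] flags=1010 VC?T → r0=0xdf
[4] flags=0011 → (cmp)
[5] flags=0011 PL?T → r4=0xd2
[6] flags=0011 MI?F → skip
[7] flags=0011 GT?F → skip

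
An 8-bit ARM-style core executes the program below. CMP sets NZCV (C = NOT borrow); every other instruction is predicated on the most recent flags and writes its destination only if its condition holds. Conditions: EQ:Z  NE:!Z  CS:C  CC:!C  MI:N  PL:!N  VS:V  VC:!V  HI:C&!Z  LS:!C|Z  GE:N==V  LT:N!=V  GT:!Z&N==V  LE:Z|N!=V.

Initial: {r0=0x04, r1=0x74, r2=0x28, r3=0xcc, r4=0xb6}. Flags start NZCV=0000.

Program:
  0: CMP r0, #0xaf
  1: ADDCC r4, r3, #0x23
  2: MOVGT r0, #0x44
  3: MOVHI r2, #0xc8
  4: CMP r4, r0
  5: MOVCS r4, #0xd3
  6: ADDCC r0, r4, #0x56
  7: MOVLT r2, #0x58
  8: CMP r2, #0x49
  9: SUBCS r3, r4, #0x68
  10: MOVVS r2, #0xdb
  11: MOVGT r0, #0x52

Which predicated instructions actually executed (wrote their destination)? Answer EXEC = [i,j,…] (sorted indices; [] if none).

EXEC = [1,2,5,7,9,11]

[0] flags=0000 → (cmp)
[1] flags=0000 CC?T → r4=0xef
[2] flags=0000 GT?T → r0=0x44
[3] flags=0000 HI?F → skip
[4] flags=1010 → (cmp)
[5] flags=1010 CS?T → r4=0xd3
[6] flags=1010 CC?F → skip
[7] flags=1010 LT?T → r2=0x58
[8] flags=0010 → (cmp)
[9] flags=0010 CS?T → r3=0x6b
[10] flags=0010 VS?F → skip
[11] flags=0010 GT?T → r0=0x52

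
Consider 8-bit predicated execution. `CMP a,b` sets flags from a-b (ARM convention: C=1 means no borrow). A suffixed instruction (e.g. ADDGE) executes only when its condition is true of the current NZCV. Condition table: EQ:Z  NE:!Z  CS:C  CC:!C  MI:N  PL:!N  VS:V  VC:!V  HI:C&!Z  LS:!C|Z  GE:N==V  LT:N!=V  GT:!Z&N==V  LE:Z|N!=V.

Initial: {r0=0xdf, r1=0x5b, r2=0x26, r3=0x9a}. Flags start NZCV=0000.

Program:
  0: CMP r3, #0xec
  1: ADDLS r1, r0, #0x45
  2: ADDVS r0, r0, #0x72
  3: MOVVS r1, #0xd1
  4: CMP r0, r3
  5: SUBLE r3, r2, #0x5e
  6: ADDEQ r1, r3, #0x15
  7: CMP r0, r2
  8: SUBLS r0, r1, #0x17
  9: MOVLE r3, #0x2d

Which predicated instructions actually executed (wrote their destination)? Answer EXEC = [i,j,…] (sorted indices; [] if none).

0: ✓ CMP  NZCV=1000
1: ✓ ADDLS  r1←0x24
2: · ADDVS
3: · MOVVS
4: ✓ CMP  NZCV=0010
5: · SUBLE
6: · ADDEQ
7: ✓ CMP  NZCV=1010
8: · SUBLS
9: ✓ MOVLE  r3←0x2d

EXEC = [1,9]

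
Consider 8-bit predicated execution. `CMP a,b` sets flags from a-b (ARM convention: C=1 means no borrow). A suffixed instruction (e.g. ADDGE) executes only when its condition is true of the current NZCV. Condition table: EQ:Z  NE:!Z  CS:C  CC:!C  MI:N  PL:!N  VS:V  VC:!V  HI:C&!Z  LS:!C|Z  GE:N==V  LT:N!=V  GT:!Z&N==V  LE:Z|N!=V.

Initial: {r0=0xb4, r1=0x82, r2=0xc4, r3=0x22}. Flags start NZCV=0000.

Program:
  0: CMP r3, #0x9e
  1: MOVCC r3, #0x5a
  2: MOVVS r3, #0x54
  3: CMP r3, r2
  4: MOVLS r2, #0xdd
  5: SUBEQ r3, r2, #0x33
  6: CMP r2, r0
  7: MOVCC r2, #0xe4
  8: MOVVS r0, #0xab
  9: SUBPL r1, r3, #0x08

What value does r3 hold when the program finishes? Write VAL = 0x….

VAL = 0x54

0: ✓ CMP  NZCV=1001
1: ✓ MOVCC  r3←0x5a
2: ✓ MOVVS  r3←0x54
3: ✓ CMP  NZCV=1001
4: ✓ MOVLS  r2←0xdd
5: · SUBEQ
6: ✓ CMP  NZCV=0010
7: · MOVCC
8: · MOVVS
9: ✓ SUBPL  r1←0x4c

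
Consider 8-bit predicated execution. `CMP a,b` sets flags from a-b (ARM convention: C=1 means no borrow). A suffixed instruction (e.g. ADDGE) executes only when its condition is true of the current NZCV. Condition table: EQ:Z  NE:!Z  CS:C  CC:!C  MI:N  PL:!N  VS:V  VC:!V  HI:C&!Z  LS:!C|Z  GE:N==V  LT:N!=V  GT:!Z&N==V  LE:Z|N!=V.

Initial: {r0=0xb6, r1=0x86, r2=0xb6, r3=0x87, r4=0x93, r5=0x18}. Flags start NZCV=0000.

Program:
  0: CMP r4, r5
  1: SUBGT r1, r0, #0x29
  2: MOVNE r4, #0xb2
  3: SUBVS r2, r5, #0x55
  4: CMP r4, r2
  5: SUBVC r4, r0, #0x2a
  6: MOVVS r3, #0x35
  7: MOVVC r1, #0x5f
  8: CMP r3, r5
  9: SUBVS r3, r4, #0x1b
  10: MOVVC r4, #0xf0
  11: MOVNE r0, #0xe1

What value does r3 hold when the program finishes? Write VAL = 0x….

0: ✓ CMP  NZCV=0011
1: · SUBGT
2: ✓ MOVNE  r4←0xb2
3: ✓ SUBVS  r2←0xc3
4: ✓ CMP  NZCV=1000
5: ✓ SUBVC  r4←0x8c
6: · MOVVS
7: ✓ MOVVC  r1←0x5f
8: ✓ CMP  NZCV=0011
9: ✓ SUBVS  r3←0x71
10: · MOVVC
11: ✓ MOVNE  r0←0xe1

VAL = 0x71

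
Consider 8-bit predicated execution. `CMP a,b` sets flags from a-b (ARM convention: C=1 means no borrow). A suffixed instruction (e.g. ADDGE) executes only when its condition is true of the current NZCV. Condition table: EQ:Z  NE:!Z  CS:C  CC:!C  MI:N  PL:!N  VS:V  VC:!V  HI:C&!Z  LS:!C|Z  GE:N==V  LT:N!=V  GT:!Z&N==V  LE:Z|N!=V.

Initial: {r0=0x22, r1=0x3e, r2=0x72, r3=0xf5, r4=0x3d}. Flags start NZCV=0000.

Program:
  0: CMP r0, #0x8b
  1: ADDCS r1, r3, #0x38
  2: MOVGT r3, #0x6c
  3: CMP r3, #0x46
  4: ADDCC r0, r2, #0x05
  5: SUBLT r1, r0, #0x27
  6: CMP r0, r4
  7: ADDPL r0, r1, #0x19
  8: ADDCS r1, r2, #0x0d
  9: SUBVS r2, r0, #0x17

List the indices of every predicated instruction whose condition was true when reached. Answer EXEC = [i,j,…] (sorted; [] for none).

EXEC = [2]

[0] flags=1001 → (cmp)
[1] flags=1001 CS?F → skip
[2] flags=1001 GT?T → r3=0x6c
[3] flags=0010 → (cmp)
[4] flags=0010 CC?F → skip
[5] flags=0010 LT?F → skip
[6] flags=1000 → (cmp)
[7] flags=1000 PL?F → skip
[8] flags=1000 CS?F → skip
[9] flags=1000 VS?F → skip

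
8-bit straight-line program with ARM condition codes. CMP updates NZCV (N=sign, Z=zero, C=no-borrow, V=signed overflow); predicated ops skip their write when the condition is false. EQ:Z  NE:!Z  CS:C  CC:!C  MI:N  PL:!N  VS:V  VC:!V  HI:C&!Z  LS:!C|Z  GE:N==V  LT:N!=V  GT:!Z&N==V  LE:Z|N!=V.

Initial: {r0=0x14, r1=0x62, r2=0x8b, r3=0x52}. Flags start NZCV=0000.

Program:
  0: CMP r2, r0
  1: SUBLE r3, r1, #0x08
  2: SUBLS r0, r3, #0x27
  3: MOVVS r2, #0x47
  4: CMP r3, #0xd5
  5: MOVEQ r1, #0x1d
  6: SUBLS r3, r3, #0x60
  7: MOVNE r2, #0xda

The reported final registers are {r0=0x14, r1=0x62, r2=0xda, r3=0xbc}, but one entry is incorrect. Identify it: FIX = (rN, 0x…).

0: ✓ CMP  NZCV=0011
1: ✓ SUBLE  r3←0x5a
2: · SUBLS
3: ✓ MOVVS  r2←0x47
4: ✓ CMP  NZCV=1001
5: · MOVEQ
6: ✓ SUBLS  r3←0xfa
7: ✓ MOVNE  r2←0xda

FIX = (r3, 0xfa)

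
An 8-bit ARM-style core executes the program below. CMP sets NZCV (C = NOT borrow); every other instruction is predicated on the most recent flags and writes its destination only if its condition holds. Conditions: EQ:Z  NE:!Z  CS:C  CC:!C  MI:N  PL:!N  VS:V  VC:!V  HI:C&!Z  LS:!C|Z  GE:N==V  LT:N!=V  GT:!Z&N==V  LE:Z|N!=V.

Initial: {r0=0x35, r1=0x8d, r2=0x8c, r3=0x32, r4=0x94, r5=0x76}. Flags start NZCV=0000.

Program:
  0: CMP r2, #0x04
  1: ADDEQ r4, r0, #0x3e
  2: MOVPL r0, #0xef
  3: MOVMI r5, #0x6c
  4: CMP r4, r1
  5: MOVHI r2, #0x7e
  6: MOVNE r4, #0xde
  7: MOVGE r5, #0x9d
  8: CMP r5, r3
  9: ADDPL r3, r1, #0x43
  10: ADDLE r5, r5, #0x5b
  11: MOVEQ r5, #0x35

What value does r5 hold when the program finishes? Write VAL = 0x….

0: ✓ CMP  NZCV=1010
1: · ADDEQ
2: · MOVPL
3: ✓ MOVMI  r5←0x6c
4: ✓ CMP  NZCV=0010
5: ✓ MOVHI  r2←0x7e
6: ✓ MOVNE  r4←0xde
7: ✓ MOVGE  r5←0x9d
8: ✓ CMP  NZCV=0011
9: ✓ ADDPL  r3←0xd0
10: ✓ ADDLE  r5←0xf8
11: · MOVEQ

VAL = 0xf8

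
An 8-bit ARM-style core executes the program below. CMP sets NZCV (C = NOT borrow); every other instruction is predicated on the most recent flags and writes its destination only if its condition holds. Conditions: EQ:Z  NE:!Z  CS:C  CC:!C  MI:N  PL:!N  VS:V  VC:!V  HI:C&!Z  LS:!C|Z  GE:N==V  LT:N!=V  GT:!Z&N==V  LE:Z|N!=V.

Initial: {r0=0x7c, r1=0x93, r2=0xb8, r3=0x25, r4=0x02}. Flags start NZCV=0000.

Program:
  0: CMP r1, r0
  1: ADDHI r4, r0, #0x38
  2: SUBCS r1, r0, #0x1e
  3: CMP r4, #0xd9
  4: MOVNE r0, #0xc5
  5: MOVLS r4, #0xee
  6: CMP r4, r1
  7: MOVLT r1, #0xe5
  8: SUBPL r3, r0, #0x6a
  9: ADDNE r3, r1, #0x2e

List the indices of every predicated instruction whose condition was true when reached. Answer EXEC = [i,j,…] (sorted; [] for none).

[0] flags=0011 → (cmp)
[1] flags=0011 HI?T → r4=0xb4
[2] flags=0011 CS?T → r1=0x5e
[3] flags=1000 → (cmp)
[4] flags=1000 NE?T → r0=0xc5
[5] flags=1000 LS?T → r4=0xee
[6] flags=1010 → (cmp)
[7] flags=1010 LT?T → r1=0xe5
[8] flags=1010 PL?F → skip
[9] flags=1010 NE?T → r3=0x13

EXEC = [1,2,4,5,7,9]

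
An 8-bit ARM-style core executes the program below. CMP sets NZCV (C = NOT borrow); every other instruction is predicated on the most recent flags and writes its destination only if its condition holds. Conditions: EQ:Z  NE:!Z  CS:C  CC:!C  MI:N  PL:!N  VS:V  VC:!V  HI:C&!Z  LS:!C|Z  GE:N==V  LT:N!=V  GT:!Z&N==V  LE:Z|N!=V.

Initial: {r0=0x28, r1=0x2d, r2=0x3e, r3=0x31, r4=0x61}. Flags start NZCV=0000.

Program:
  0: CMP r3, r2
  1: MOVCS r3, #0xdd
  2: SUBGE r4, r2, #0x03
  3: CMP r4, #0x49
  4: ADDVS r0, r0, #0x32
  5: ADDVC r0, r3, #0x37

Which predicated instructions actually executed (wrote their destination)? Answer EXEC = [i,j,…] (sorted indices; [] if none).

[0] flags=1000 → (cmp)
[1] flags=1000 CS?F → skip
[2] flags=1000 GE?F → skip
[3] flags=0010 → (cmp)
[4] flags=0010 VS?F → skip
[5] flags=0010 VC?T → r0=0x68

EXEC = [5]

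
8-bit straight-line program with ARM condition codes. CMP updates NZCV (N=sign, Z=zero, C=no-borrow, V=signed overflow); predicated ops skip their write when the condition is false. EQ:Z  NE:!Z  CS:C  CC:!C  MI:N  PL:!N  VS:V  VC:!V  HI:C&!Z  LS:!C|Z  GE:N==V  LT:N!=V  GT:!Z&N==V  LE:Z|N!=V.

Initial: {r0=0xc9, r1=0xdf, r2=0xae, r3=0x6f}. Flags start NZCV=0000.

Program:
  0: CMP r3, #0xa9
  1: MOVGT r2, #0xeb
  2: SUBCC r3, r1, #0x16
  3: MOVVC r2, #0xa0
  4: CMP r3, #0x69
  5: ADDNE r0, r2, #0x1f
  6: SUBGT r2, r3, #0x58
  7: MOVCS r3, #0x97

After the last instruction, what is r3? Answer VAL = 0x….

[0] flags=1001 → (cmp)
[1] flags=1001 GT?T → r2=0xeb
[2] flags=1001 CC?T → r3=0xc9
[3] flags=1001 VC?F → skip
[4] flags=0011 → (cmp)
[5] flags=0011 NE?T → r0=0x0a
[6] flags=0011 GT?F → skip
[7] flags=0011 CS?T → r3=0x97

VAL = 0x97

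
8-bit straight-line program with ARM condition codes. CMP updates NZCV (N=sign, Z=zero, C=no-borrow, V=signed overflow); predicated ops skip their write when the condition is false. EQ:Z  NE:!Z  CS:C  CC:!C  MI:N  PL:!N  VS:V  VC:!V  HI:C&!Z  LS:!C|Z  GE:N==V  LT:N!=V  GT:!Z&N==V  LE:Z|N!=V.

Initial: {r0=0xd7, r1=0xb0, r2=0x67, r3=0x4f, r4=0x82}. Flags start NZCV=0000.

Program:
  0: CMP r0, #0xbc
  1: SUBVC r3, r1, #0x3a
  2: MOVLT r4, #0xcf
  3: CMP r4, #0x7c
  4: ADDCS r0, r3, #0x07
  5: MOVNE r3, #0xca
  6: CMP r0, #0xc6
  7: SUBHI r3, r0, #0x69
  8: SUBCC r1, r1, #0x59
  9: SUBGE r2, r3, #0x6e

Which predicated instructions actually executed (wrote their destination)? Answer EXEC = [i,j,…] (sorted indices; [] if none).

EXEC = [1,4,5,8,9]

0: ✓ CMP  NZCV=0010
1: ✓ SUBVC  r3←0x76
2: · MOVLT
3: ✓ CMP  NZCV=0011
4: ✓ ADDCS  r0←0x7d
5: ✓ MOVNE  r3←0xca
6: ✓ CMP  NZCV=1001
7: · SUBHI
8: ✓ SUBCC  r1←0x57
9: ✓ SUBGE  r2←0x5c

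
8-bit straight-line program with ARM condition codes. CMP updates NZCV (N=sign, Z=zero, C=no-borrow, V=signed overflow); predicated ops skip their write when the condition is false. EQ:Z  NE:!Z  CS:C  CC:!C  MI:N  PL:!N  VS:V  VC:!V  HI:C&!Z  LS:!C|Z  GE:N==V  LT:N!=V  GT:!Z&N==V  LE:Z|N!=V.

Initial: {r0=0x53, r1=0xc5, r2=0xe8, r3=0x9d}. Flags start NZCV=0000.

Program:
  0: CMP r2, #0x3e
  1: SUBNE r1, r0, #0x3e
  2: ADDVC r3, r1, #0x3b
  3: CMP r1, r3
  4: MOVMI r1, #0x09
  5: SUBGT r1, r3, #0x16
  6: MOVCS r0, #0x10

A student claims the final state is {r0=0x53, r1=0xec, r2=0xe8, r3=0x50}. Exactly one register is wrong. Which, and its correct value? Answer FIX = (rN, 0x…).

0: ✓ CMP  NZCV=1010
1: ✓ SUBNE  r1←0x15
2: ✓ ADDVC  r3←0x50
3: ✓ CMP  NZCV=1000
4: ✓ MOVMI  r1←0x09
5: · SUBGT
6: · MOVCS

FIX = (r1, 0x09)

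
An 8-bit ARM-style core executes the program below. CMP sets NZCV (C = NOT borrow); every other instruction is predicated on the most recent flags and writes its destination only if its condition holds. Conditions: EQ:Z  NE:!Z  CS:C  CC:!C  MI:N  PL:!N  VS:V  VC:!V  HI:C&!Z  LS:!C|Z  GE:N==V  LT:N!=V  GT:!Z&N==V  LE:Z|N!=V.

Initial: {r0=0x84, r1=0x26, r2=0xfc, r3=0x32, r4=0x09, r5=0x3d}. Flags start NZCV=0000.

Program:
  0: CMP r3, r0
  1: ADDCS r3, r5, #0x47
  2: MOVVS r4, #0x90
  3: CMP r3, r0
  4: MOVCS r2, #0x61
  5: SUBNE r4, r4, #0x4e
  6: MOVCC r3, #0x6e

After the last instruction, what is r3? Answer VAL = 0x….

0: ✓ CMP  NZCV=1001
1: · ADDCS
2: ✓ MOVVS  r4←0x90
3: ✓ CMP  NZCV=1001
4: · MOVCS
5: ✓ SUBNE  r4←0x42
6: ✓ MOVCC  r3←0x6e

VAL = 0x6e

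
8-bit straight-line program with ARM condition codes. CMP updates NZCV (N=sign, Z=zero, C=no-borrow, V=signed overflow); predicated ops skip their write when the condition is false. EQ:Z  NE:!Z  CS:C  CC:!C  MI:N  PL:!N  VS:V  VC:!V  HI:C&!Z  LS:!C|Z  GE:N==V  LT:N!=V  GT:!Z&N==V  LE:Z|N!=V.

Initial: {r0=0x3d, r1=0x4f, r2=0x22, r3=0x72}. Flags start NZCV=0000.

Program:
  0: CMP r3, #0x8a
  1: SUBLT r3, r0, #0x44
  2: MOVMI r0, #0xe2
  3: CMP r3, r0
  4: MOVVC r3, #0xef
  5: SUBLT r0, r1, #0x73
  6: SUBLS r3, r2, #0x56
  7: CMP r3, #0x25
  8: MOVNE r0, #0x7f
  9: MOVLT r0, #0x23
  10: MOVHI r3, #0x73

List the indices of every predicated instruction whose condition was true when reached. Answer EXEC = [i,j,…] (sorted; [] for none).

EXEC = [2,6,8,9,10]

[0] flags=1001 → (cmp)
[1] flags=1001 LT?F → skip
[2] flags=1001 MI?T → r0=0xe2
[3] flags=1001 → (cmp)
[4] flags=1001 VC?F → skip
[5] flags=1001 LT?F → skip
[6] flags=1001 LS?T → r3=0xcc
[7] flags=1010 → (cmp)
[8] flags=1010 NE?T → r0=0x7f
[9] flags=1010 LT?T → r0=0x23
[10] flags=1010 HI?T → r3=0x73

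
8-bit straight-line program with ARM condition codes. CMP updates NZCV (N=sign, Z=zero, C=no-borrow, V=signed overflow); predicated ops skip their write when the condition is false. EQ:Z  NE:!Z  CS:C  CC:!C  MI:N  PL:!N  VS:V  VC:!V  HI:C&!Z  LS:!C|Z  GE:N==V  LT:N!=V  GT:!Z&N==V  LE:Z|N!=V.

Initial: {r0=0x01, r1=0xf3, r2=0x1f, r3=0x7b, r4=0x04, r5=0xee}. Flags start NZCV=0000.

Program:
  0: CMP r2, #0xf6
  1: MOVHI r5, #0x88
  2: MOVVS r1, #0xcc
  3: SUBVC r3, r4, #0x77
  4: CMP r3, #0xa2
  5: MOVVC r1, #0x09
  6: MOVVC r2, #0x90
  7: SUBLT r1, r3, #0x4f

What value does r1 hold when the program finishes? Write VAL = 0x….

VAL = 0x3e

[0] flags=0000 → (cmp)
[1] flags=0000 HI?F → skip
[2] flags=0000 VS?F → skip
[3] flags=0000 VC?T → r3=0x8d
[4] flags=1000 → (cmp)
[5] flags=1000 VC?T → r1=0x09
[6] flags=1000 VC?T → r2=0x90
[7] flags=1000 LT?T → r1=0x3e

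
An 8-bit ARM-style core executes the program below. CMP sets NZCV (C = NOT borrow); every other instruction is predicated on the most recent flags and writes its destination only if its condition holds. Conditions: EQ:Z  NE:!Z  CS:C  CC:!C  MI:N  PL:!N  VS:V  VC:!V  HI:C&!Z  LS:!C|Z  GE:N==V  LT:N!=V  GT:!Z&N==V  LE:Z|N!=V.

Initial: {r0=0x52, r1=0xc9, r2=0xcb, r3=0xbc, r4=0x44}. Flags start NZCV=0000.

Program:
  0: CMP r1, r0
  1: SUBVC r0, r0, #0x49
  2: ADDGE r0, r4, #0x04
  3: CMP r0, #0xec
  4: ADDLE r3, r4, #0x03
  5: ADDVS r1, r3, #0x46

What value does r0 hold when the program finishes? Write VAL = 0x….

VAL = 0x52

0: ✓ CMP  NZCV=0011
1: · SUBVC
2: · ADDGE
3: ✓ CMP  NZCV=0000
4: · ADDLE
5: · ADDVS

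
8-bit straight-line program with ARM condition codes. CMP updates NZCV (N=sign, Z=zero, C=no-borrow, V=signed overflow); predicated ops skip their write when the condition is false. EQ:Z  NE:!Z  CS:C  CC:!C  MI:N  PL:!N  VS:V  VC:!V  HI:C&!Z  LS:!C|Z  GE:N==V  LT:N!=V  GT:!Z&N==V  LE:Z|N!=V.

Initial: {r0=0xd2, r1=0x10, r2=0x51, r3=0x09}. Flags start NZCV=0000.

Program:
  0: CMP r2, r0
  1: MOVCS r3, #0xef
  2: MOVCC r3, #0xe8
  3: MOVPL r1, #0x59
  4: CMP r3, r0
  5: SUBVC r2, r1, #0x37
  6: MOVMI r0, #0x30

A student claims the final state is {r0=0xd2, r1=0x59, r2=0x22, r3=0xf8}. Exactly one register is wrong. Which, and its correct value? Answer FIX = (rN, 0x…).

0: ✓ CMP  NZCV=0000
1: · MOVCS
2: ✓ MOVCC  r3←0xe8
3: ✓ MOVPL  r1←0x59
4: ✓ CMP  NZCV=0010
5: ✓ SUBVC  r2←0x22
6: · MOVMI

FIX = (r3, 0xe8)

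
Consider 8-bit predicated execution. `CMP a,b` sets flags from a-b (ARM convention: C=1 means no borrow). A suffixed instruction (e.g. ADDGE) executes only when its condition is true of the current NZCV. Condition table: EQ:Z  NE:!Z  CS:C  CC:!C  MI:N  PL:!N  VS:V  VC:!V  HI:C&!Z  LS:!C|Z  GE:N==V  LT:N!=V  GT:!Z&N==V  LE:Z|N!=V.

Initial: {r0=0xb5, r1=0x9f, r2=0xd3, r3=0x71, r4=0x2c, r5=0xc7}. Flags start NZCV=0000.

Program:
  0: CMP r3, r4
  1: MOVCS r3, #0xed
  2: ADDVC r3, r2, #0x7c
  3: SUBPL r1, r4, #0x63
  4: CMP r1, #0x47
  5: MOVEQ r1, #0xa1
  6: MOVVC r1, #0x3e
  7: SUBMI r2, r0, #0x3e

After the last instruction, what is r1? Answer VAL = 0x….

VAL = 0x3e

0: ✓ CMP  NZCV=0010
1: ✓ MOVCS  r3←0xed
2: ✓ ADDVC  r3←0x4f
3: ✓ SUBPL  r1←0xc9
4: ✓ CMP  NZCV=1010
5: · MOVEQ
6: ✓ MOVVC  r1←0x3e
7: ✓ SUBMI  r2←0x77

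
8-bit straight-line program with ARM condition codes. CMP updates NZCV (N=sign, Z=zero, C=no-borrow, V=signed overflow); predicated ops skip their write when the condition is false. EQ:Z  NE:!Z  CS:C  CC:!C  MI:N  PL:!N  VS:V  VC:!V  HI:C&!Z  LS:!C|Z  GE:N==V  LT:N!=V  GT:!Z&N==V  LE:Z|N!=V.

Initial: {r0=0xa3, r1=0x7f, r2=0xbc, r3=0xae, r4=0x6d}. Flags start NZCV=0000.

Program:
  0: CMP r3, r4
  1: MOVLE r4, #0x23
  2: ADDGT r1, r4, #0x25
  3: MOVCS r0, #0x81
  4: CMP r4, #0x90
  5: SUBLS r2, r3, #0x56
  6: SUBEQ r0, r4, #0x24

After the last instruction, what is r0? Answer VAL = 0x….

[0] flags=0011 → (cmp)
[1] flags=0011 LE?T → r4=0x23
[2] flags=0011 GT?F → skip
[3] flags=0011 CS?T → r0=0x81
[4] flags=1001 → (cmp)
[5] flags=1001 LS?T → r2=0x58
[6] flags=1001 EQ?F → skip

VAL = 0x81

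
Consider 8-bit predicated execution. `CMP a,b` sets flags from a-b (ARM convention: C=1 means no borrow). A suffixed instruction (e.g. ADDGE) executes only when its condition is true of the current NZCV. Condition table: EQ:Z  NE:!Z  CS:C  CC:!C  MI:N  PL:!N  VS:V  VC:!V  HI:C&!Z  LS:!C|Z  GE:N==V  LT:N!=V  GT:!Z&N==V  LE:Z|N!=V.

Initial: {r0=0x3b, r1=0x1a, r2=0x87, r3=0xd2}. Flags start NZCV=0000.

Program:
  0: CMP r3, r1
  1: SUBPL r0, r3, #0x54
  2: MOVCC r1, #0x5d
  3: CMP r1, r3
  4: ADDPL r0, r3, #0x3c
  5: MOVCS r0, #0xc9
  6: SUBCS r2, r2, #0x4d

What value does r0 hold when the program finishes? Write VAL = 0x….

0: ✓ CMP  NZCV=1010
1: · SUBPL
2: · MOVCC
3: ✓ CMP  NZCV=0000
4: ✓ ADDPL  r0←0x0e
5: · MOVCS
6: · SUBCS

VAL = 0x0e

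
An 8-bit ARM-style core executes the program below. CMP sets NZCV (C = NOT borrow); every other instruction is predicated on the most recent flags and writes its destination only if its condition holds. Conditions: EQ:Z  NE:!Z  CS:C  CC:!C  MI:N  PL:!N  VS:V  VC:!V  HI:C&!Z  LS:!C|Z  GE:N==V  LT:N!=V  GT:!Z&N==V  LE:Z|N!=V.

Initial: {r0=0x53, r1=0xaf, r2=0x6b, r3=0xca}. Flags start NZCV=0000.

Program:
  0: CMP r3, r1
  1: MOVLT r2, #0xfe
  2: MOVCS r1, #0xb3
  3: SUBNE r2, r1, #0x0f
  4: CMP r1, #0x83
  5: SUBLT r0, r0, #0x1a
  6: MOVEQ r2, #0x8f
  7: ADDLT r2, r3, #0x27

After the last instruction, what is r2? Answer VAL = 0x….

VAL = 0xa4

[0] flags=0010 → (cmp)
[1] flags=0010 LT?F → skip
[2] flags=0010 CS?T → r1=0xb3
[3] flags=0010 NE?T → r2=0xa4
[4] flags=0010 → (cmp)
[5] flags=0010 LT?F → skip
[6] flags=0010 EQ?F → skip
[7] flags=0010 LT?F → skip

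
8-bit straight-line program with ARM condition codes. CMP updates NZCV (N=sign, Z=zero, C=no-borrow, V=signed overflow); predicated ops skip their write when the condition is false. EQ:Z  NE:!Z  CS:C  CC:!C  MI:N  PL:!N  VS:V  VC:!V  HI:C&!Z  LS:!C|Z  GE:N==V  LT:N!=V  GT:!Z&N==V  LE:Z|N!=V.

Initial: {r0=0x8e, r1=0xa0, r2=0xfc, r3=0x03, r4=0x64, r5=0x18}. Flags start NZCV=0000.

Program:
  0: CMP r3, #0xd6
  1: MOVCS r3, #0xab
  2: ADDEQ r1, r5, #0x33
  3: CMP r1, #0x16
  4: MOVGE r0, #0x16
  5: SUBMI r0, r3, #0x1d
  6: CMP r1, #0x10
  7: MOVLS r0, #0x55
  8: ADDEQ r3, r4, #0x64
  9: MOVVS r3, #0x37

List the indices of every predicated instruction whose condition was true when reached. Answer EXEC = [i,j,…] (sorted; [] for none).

[0] flags=0000 → (cmp)
[1] flags=0000 CS?F → skip
[2] flags=0000 EQ?F → skip
[3] flags=1010 → (cmp)
[4] flags=1010 GE?F → skip
[5] flags=1010 MI?T → r0=0xe6
[6] flags=1010 → (cmp)
[7] flags=1010 LS?F → skip
[8] flags=1010 EQ?F → skip
[9] flags=1010 VS?F → skip

EXEC = [5]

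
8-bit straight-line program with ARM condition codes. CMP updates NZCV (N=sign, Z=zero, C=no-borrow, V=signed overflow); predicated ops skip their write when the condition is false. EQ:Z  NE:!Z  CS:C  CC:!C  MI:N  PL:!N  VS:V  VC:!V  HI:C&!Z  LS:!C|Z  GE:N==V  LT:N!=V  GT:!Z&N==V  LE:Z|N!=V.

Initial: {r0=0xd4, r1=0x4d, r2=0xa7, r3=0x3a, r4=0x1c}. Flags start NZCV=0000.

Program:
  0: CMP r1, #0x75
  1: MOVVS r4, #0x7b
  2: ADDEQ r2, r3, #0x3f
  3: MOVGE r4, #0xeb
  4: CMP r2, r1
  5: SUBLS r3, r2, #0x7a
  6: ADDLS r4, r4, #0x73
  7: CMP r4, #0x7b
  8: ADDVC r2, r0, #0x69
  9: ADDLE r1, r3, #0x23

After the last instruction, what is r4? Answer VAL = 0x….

0: ✓ CMP  NZCV=1000
1: · MOVVS
2: · ADDEQ
3: · MOVGE
4: ✓ CMP  NZCV=0011
5: · SUBLS
6: · ADDLS
7: ✓ CMP  NZCV=1000
8: ✓ ADDVC  r2←0x3d
9: ✓ ADDLE  r1←0x5d

VAL = 0x1c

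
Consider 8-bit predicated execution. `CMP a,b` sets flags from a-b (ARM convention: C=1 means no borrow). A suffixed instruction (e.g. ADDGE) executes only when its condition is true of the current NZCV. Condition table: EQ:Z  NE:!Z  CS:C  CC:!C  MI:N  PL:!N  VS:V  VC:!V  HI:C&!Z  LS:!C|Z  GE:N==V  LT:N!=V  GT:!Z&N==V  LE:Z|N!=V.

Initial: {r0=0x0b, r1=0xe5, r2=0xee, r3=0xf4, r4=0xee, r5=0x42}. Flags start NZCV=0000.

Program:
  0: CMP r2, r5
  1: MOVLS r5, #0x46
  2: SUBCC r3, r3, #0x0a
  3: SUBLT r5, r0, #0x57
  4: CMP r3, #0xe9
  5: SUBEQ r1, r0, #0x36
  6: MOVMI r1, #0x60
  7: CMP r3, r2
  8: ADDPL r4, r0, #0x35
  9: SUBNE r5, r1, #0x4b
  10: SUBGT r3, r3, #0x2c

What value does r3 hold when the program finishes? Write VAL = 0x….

VAL = 0xc8

[0] flags=1010 → (cmp)
[1] flags=1010 LS?F → skip
[2] flags=1010 CC?F → skip
[3] flags=1010 LT?T → r5=0xb4
[4] flags=0010 → (cmp)
[5] flags=0010 EQ?F → skip
[6] flags=0010 MI?F → skip
[7] flags=0010 → (cmp)
[8] flags=0010 PL?T → r4=0x40
[9] flags=0010 NE?T → r5=0x9a
[10] flags=0010 GT?T → r3=0xc8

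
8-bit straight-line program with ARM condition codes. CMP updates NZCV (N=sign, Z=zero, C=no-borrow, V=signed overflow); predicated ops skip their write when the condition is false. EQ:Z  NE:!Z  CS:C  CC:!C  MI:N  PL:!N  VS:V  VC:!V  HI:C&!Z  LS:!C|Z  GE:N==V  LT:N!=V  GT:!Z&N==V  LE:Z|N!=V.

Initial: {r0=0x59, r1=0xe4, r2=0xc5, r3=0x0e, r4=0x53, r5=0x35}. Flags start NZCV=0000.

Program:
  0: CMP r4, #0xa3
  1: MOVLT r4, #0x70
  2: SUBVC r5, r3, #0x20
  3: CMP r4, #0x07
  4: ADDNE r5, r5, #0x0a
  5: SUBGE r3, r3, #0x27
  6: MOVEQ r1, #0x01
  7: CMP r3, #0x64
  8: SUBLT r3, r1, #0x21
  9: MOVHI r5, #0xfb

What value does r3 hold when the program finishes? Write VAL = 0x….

VAL = 0xc3

0: ✓ CMP  NZCV=1001
1: · MOVLT
2: · SUBVC
3: ✓ CMP  NZCV=0010
4: ✓ ADDNE  r5←0x3f
5: ✓ SUBGE  r3←0xe7
6: · MOVEQ
7: ✓ CMP  NZCV=1010
8: ✓ SUBLT  r3←0xc3
9: ✓ MOVHI  r5←0xfb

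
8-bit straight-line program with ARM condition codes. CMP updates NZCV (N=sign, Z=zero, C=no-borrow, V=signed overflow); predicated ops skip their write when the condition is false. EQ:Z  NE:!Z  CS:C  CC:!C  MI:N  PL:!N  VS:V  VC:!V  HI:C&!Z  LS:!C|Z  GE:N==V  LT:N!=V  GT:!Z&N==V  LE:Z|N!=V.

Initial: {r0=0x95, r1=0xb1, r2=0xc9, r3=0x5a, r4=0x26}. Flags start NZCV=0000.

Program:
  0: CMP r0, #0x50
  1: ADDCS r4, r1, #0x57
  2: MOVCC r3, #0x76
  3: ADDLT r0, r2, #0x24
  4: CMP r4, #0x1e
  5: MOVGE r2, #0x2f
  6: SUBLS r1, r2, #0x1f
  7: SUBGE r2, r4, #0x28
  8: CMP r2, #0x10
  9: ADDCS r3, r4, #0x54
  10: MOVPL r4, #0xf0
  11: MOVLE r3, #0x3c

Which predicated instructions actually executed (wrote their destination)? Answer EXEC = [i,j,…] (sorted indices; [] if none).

EXEC = [1,3,6,9,11]

[0] flags=0011 → (cmp)
[1] flags=0011 CS?T → r4=0x08
[2] flags=0011 CC?F → skip
[3] flags=0011 LT?T → r0=0xed
[4] flags=1000 → (cmp)
[5] flags=1000 GE?F → skip
[6] flags=1000 LS?T → r1=0xaa
[7] flags=1000 GE?F → skip
[8] flags=1010 → (cmp)
[9] flags=1010 CS?T → r3=0x5c
[10] flags=1010 PL?F → skip
[11] flags=1010 LE?T → r3=0x3c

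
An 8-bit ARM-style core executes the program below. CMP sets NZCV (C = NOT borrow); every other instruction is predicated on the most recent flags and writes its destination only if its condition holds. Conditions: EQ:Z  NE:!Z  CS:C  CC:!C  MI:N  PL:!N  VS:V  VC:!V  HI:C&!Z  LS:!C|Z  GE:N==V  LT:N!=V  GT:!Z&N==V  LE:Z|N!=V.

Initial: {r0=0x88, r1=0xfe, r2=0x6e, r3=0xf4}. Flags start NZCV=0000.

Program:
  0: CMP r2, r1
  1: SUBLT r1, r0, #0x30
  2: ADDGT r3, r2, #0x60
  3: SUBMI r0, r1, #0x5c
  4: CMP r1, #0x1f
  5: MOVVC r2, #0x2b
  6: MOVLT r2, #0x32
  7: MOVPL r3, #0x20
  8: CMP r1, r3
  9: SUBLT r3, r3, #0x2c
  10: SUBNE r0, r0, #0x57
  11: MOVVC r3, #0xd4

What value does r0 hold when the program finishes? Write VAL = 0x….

VAL = 0x31

[0] flags=0000 → (cmp)
[1] flags=0000 LT?F → skip
[2] flags=0000 GT?T → r3=0xce
[3] flags=0000 MI?F → skip
[4] flags=1010 → (cmp)
[5] flags=1010 VC?T → r2=0x2b
[6] flags=1010 LT?T → r2=0x32
[7] flags=1010 PL?F → skip
[8] flags=0010 → (cmp)
[9] flags=0010 LT?F → skip
[10] flags=0010 NE?T → r0=0x31
[11] flags=0010 VC?T → r3=0xd4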